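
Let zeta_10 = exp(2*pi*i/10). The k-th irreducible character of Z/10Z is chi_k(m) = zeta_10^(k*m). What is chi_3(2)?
chi_3(2) = zeta_10^6 = exp(-4*I*pi/5)

Why: chi_3(2) = zeta_10^(3*2) = zeta_10^6. Since zeta_10^10 = 1, this equals zeta_10^6 = exp(2*pi*i*6/10) = exp(-4*I*pi/5).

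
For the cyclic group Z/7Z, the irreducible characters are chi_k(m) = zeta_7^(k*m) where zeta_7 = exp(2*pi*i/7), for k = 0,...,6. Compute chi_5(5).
chi_5(5) = zeta_7^25 = exp(-6*I*pi/7)

Details: chi_5(5) = zeta_7^(5*5) = zeta_7^25. Since zeta_7^7 = 1, this equals zeta_7^4 = exp(2*pi*i*4/7) = exp(-6*I*pi/7).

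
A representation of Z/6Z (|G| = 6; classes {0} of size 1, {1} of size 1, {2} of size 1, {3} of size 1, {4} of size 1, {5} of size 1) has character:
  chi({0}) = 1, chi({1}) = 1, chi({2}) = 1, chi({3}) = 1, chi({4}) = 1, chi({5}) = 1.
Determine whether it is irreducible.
Irreducible: <chi, chi> = 1.

Reasoning: <chi, chi> = (1/|G|) sum_C |C| * |chi(C)|^2 = (1/6)[1*|1|^2 + 1*|1|^2 + 1*|1|^2 + 1*|1|^2 + 1*|1|^2 + 1*|1|^2]
  = (1/6)[(1) + (1) + (1) + (1) + (1) + (1)] = 6/6 = 1.
(Exp terms are combined using exp(i*s)*conj(exp(i*t)) = exp(i*(s-t)), and sums of them are collapsed using the identity that for every m > 1 the m distinct m-th roots of unity sum to 0, e.g. 1 + exp(2*I*pi/3) + exp(-2*I*pi/3) = 0.)
A character is irreducible iff <chi, chi> = 1, so this representation is irreducible.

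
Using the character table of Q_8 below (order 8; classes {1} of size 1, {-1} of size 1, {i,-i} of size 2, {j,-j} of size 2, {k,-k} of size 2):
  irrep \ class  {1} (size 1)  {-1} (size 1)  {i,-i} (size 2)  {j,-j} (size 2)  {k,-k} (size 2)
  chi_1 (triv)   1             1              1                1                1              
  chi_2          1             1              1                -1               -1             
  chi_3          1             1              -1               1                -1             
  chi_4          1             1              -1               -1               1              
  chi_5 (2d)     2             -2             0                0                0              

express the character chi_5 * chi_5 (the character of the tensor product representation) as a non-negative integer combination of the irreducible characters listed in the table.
chi_5 tensor chi_5 = chi_1 + chi_2 + chi_3 + chi_4 (all other irreducibles have multiplicity 0).

Details: The character of a tensor product is the pointwise product (chi_5 * chi_5)(C) = chi_5(C) * chi_5(C):
  {1}: (2)*(2), {-1}: (-2)*(-2), {i,-i}: (0)*(0), {j,-j}: (0)*(0), {k,-k}: (0)*(0)
so (chi_5 * chi_5) takes values
  {1} -> 4, {-1} -> 4, {i,-i} -> 0, {j,-j} -> 0, {k,-k} -> 0.
Now take the inner product of this character with each irreducible chi from the table, <chi_5*chi_5, chi> = (1/8) sum_C |C| (chi_5*chi_5)(C) conj(chi(C)):
  <chi_5*chi_5, chi_1> = (1/8)[1*(4)*conj(1) + 1*(4)*conj(1) + 2*(0)*conj(1) + 2*(0)*conj(1) + 2*(0)*conj(1)]
      = (1/8)[(4) + (4) + (0) + (0) + (0)] = 8/8 = 1
  <chi_5*chi_5, chi_2> = (1/8)[1*(4)*conj(1) + 1*(4)*conj(1) + 2*(0)*conj(1) + 2*(0)*conj(-1) + 2*(0)*conj(-1)]
      = (1/8)[(4) + (4) + (0) + (0) + (0)] = 8/8 = 1
  <chi_5*chi_5, chi_3> = (1/8)[1*(4)*conj(1) + 1*(4)*conj(1) + 2*(0)*conj(-1) + 2*(0)*conj(1) + 2*(0)*conj(-1)]
      = (1/8)[(4) + (4) + (0) + (0) + (0)] = 8/8 = 1
  <chi_5*chi_5, chi_4> = (1/8)[1*(4)*conj(1) + 1*(4)*conj(1) + 2*(0)*conj(-1) + 2*(0)*conj(-1) + 2*(0)*conj(1)]
      = (1/8)[(4) + (4) + (0) + (0) + (0)] = 8/8 = 1
  <chi_5*chi_5, chi_5> = (1/8)[1*(4)*conj(2) + 1*(4)*conj(-2) + 2*(0)*conj(0) + 2*(0)*conj(0) + 2*(0)*conj(0)]
      = (1/8)[(8) + (-8) + (0) + (0) + (0)] = 0/8 = 0
Hence the multiplicities are chi_1: 1, chi_2: 1, chi_3: 1, chi_4: 1. Dimension check: dim(chi_5)*dim(chi_5) = 2*2 = 4 and sum (mult * dim) = 1*1 + 1*1 + 1*1 + 1*1 = 4.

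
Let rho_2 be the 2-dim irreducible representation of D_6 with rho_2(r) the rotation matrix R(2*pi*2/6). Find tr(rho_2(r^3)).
chi_{rho_2}(r^3) = 2*cos(2*pi*2*3/6) = 2

Argument: rho_2(r^3) is rotation by angle 2*pi*2*3/6, whose trace is 2*cos(2*pi*2*3/6) = 2.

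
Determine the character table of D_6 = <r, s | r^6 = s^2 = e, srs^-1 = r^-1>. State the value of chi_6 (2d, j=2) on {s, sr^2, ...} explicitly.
Conjugacy classes: {e} of size 1, {r^3} of size 1, {r^1, r^5} of size 2, {r^2, r^4} of size 2, {s, sr^2, ...} of size 3, {sr, sr^3, ...} of size 3.
Character table:
  irrep \ class              {e} (size 1)  {r^3} (size 1)  {r^1, r^5} (size 2)  {r^2, r^4} (size 2)  {s, sr^2, ...} (size 3)  {sr, sr^3, ...} (size 3)
  chi_1 (triv)               1             1               1                    1                    1                        1                       
  chi_2 (sign: r->1, s->-1)  1             1               1                    1                    -1                       -1                      
  chi_3 (r->-1, s->1)        1             -1              -1                   1                    1                        -1                      
  chi_4 (r->-1, s->-1)       1             -1              -1                   1                    -1                       1                       
  chi_5 (2d, j=1)            2             -2              1                    -1                   0                        0                       
  chi_6 (2d, j=2)            2             2               -1                   -1                   0                        0                       

Spot check: chi_6 (2d, j=2) on {s, sr^2, ...} = 0.

Details: D_6 has order 2*6 = 12 with 6 conjugacy classes, hence 6 irreducibles. Sum of squared dims 1 + 1 + 1 + 1 + 4 + 4 = 12 = |G|. Linear characters come from the abelianisation; the 2-dimensional irreps have character r^k -> 2*cos(2*pi*j*k/6), reflections -> 0.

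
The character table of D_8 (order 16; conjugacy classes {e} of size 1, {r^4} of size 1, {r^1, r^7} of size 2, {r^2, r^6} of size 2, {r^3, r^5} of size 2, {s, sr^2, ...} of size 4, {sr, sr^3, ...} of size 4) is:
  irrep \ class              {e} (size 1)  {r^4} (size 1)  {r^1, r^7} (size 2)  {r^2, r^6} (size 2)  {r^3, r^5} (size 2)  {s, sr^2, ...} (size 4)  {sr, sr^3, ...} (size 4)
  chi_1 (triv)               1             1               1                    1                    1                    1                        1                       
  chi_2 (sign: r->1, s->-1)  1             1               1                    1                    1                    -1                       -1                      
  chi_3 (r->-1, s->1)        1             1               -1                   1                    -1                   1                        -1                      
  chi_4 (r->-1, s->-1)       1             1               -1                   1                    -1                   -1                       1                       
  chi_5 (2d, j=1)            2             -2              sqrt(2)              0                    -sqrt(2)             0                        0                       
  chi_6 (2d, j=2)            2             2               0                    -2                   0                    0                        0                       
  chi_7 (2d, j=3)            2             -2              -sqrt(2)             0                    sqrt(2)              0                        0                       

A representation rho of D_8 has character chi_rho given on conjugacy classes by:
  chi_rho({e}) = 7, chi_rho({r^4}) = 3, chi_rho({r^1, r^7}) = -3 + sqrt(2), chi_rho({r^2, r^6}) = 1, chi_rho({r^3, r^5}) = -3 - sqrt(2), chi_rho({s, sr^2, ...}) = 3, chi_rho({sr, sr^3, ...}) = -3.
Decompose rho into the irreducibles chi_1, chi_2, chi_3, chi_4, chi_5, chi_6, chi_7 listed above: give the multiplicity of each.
Multiplicities: chi_1: 0, chi_2: 0, chi_3: 3, chi_4: 0, chi_5: 1, chi_6: 1, chi_7: 0.

Argument: Use <chi_rho, chi> = (1/|G|) sum_C |C| * chi_rho(C) * conj(chi(C)) with |G| = 16 for each irreducible chi in the table:
  <chi_rho, chi_1> = (1/16)[1*(7)*conj(1) + 1*(3)*conj(1) + 2*(-3 + sqrt(2))*conj(1) + 2*(1)*conj(1) + 2*(-3 - sqrt(2))*conj(1) + 4*(3)*conj(1) + 4*(-3)*conj(1)]
      = (1/16)[(7) + (3) + (-6 + 2*sqrt(2)) + (2) + (-6 - 2*sqrt(2)) + (12) + (-12)] = 0/16 = 0
  <chi_rho, chi_2> = (1/16)[1*(7)*conj(1) + 1*(3)*conj(1) + 2*(-3 + sqrt(2))*conj(1) + 2*(1)*conj(1) + 2*(-3 - sqrt(2))*conj(1) + 4*(3)*conj(-1) + 4*(-3)*conj(-1)]
      = (1/16)[(7) + (3) + (-6 + 2*sqrt(2)) + (2) + (-6 - 2*sqrt(2)) + (-12) + (12)] = 0/16 = 0
  <chi_rho, chi_3> = (1/16)[1*(7)*conj(1) + 1*(3)*conj(1) + 2*(-3 + sqrt(2))*conj(-1) + 2*(1)*conj(1) + 2*(-3 - sqrt(2))*conj(-1) + 4*(3)*conj(1) + 4*(-3)*conj(-1)]
      = (1/16)[(7) + (3) + (6 - 2*sqrt(2)) + (2) + (2*sqrt(2) + 6) + (12) + (12)] = 48/16 = 3
  <chi_rho, chi_4> = (1/16)[1*(7)*conj(1) + 1*(3)*conj(1) + 2*(-3 + sqrt(2))*conj(-1) + 2*(1)*conj(1) + 2*(-3 - sqrt(2))*conj(-1) + 4*(3)*conj(-1) + 4*(-3)*conj(1)]
      = (1/16)[(7) + (3) + (6 - 2*sqrt(2)) + (2) + (2*sqrt(2) + 6) + (-12) + (-12)] = 0/16 = 0
  <chi_rho, chi_5> = (1/16)[1*(7)*conj(2) + 1*(3)*conj(-2) + 2*(-3 + sqrt(2))*conj(sqrt(2)) + 2*(1)*conj(0) + 2*(-3 - sqrt(2))*conj(-sqrt(2)) + 4*(3)*conj(0) + 4*(-3)*conj(0)]
      = (1/16)[(14) + (-6) + (4 - 6*sqrt(2)) + (0) + (4 + 6*sqrt(2)) + (0) + (0)] = 16/16 = 1
  <chi_rho, chi_6> = (1/16)[1*(7)*conj(2) + 1*(3)*conj(2) + 2*(-3 + sqrt(2))*conj(0) + 2*(1)*conj(-2) + 2*(-3 - sqrt(2))*conj(0) + 4*(3)*conj(0) + 4*(-3)*conj(0)]
      = (1/16)[(14) + (6) + (0) + (-4) + (0) + (0) + (0)] = 16/16 = 1
  <chi_rho, chi_7> = (1/16)[1*(7)*conj(2) + 1*(3)*conj(-2) + 2*(-3 + sqrt(2))*conj(-sqrt(2)) + 2*(1)*conj(0) + 2*(-3 - sqrt(2))*conj(sqrt(2)) + 4*(3)*conj(0) + 4*(-3)*conj(0)]
      = (1/16)[(14) + (-6) + (-4 + 6*sqrt(2)) + (0) + (-6*sqrt(2) - 4) + (0) + (0)] = 0/16 = 0
Dimension check: dim(rho) = sum (mult * dim) = 0*1 + 0*1 + 3*1 + 0*1 + 1*2 + 1*2 + 0*2 = 7 = chi_rho(e) = 7.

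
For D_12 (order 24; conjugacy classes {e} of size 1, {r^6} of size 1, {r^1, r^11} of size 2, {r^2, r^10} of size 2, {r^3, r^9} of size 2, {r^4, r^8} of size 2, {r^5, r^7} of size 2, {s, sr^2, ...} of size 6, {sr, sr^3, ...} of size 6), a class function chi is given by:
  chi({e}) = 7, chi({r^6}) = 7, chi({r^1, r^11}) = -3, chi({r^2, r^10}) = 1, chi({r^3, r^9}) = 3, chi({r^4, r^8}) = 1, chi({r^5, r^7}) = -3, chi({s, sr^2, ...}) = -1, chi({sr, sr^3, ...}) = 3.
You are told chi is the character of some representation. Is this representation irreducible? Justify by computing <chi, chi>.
Not irreducible (reducible): <chi, chi> = 9 > 1.

Derivation: <chi, chi> = (1/|G|) sum_C |C| * |chi(C)|^2 = (1/24)[1*|7|^2 + 1*|7|^2 + 2*|-3|^2 + 2*|1|^2 + 2*|3|^2 + 2*|1|^2 + 2*|-3|^2 + 6*|-1|^2 + 6*|3|^2]
  = (1/24)[(49) + (49) + (18) + (2) + (18) + (2) + (18) + (6) + (54)] = 216/24 = 9.
A character is irreducible iff <chi, chi> = 1, so this representation is reducible.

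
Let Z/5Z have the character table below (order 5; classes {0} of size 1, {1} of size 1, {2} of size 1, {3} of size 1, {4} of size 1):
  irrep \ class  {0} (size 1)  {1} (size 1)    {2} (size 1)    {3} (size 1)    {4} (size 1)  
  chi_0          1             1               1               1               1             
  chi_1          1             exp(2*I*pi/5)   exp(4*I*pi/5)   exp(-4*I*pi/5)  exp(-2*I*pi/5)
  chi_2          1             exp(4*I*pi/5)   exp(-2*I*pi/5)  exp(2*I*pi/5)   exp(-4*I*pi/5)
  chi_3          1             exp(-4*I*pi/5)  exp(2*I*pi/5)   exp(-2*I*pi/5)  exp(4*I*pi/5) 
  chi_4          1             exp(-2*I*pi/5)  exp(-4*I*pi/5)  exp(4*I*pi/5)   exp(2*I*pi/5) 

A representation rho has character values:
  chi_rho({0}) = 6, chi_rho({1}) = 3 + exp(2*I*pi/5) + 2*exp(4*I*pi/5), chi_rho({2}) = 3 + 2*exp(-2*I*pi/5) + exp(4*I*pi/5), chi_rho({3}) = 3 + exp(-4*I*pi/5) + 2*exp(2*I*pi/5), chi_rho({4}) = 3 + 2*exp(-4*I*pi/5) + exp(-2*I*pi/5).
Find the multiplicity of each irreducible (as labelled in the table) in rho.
Multiplicities: chi_0: 3, chi_1: 1, chi_2: 2, chi_3: 0, chi_4: 0.

Justification: Use <chi_rho, chi> = (1/|G|) sum_C |C| * chi_rho(C) * conj(chi(C)) with |G| = 5 for each irreducible chi in the table:
  <chi_rho, chi_0> = (1/5)[1*(6)*conj(1) + 1*(3 + exp(2*I*pi/5) + 2*exp(4*I*pi/5))*conj(1) + 1*(3 + 2*exp(-2*I*pi/5) + exp(4*I*pi/5))*conj(1) + 1*(3 + exp(-4*I*pi/5) + 2*exp(2*I*pi/5))*conj(1) + 1*(3 + 2*exp(-4*I*pi/5) + exp(-2*I*pi/5))*conj(1)]
      = (1/5)[(6) + (3 + exp(2*I*pi/5) + 2*exp(4*I*pi/5)) + (3 + 2*exp(-2*I*pi/5) + exp(4*I*pi/5)) + (3 + exp(-4*I*pi/5) + 2*exp(2*I*pi/5)) + (3 + 2*exp(-4*I*pi/5) + exp(-2*I*pi/5))] = 15/5 = 3
  <chi_rho, chi_1> = (1/5)[1*(6)*conj(1) + 1*(3 + exp(2*I*pi/5) + 2*exp(4*I*pi/5))*conj(exp(2*I*pi/5)) + 1*(3 + 2*exp(-2*I*pi/5) + exp(4*I*pi/5))*conj(exp(4*I*pi/5)) + 1*(3 + exp(-4*I*pi/5) + 2*exp(2*I*pi/5))*conj(exp(-4*I*pi/5)) + 1*(3 + 2*exp(-4*I*pi/5) + exp(-2*I*pi/5))*conj(exp(-2*I*pi/5))]
      = (1/5)[(6) + (1 + 3*exp(-2*I*pi/5) + 2*exp(2*I*pi/5)) + (1 + 3*exp(-4*I*pi/5) + 2*exp(4*I*pi/5)) + (1 + 2*exp(-4*I*pi/5) + 3*exp(4*I*pi/5)) + (1 + 2*exp(-2*I*pi/5) + 3*exp(2*I*pi/5))] = 5/5 = 1
  <chi_rho, chi_2> = (1/5)[1*(6)*conj(1) + 1*(3 + exp(2*I*pi/5) + 2*exp(4*I*pi/5))*conj(exp(4*I*pi/5)) + 1*(3 + 2*exp(-2*I*pi/5) + exp(4*I*pi/5))*conj(exp(-2*I*pi/5)) + 1*(3 + exp(-4*I*pi/5) + 2*exp(2*I*pi/5))*conj(exp(2*I*pi/5)) + 1*(3 + 2*exp(-4*I*pi/5) + exp(-2*I*pi/5))*conj(exp(-4*I*pi/5))]
      = (1/5)[(6) + (2 + 3*exp(-4*I*pi/5) + exp(-2*I*pi/5)) + (2 + exp(-4*I*pi/5) + 3*exp(2*I*pi/5)) + (2 + 3*exp(-2*I*pi/5) + exp(4*I*pi/5)) + (2 + exp(2*I*pi/5) + 3*exp(4*I*pi/5))] = 10/5 = 2
  <chi_rho, chi_3> = (1/5)[1*(6)*conj(1) + 1*(3 + exp(2*I*pi/5) + 2*exp(4*I*pi/5))*conj(exp(-4*I*pi/5)) + 1*(3 + 2*exp(-2*I*pi/5) + exp(4*I*pi/5))*conj(exp(2*I*pi/5)) + 1*(3 + exp(-4*I*pi/5) + 2*exp(2*I*pi/5))*conj(exp(-2*I*pi/5)) + 1*(3 + 2*exp(-4*I*pi/5) + exp(-2*I*pi/5))*conj(exp(4*I*pi/5))]
      = (1/5)[(6) + (2*exp(-2*I*pi/5) + exp(-4*I*pi/5) + 3*exp(4*I*pi/5)) + (3*exp(-2*I*pi/5) + 2*exp(-4*I*pi/5) + exp(2*I*pi/5)) + (exp(-2*I*pi/5) + 2*exp(4*I*pi/5) + 3*exp(2*I*pi/5)) + (3*exp(-4*I*pi/5) + exp(4*I*pi/5) + 2*exp(2*I*pi/5))] = 0/5 = 0
  <chi_rho, chi_4> = (1/5)[1*(6)*conj(1) + 1*(3 + exp(2*I*pi/5) + 2*exp(4*I*pi/5))*conj(exp(-2*I*pi/5)) + 1*(3 + 2*exp(-2*I*pi/5) + exp(4*I*pi/5))*conj(exp(-4*I*pi/5)) + 1*(3 + exp(-4*I*pi/5) + 2*exp(2*I*pi/5))*conj(exp(4*I*pi/5)) + 1*(3 + 2*exp(-4*I*pi/5) + exp(-2*I*pi/5))*conj(exp(2*I*pi/5))]
      = (1/5)[(6) + (2*exp(-4*I*pi/5) + exp(4*I*pi/5) + 3*exp(2*I*pi/5)) + (exp(-2*I*pi/5) + 3*exp(4*I*pi/5) + 2*exp(2*I*pi/5)) + (2*exp(-2*I*pi/5) + 3*exp(-4*I*pi/5) + exp(2*I*pi/5)) + (3*exp(-2*I*pi/5) + exp(-4*I*pi/5) + 2*exp(4*I*pi/5))] = 0/5 = 0
(Exp terms are combined using exp(i*s)*conj(exp(i*t)) = exp(i*(s-t)), and sums of them are collapsed using the identity that for every m > 1 the m distinct m-th roots of unity sum to 0, e.g. 1 + exp(2*I*pi/3) + exp(-2*I*pi/3) = 0.)
Dimension check: dim(rho) = sum (mult * dim) = 3*1 + 1*1 + 2*1 + 0*1 + 0*1 = 6 = chi_rho(e) = 6.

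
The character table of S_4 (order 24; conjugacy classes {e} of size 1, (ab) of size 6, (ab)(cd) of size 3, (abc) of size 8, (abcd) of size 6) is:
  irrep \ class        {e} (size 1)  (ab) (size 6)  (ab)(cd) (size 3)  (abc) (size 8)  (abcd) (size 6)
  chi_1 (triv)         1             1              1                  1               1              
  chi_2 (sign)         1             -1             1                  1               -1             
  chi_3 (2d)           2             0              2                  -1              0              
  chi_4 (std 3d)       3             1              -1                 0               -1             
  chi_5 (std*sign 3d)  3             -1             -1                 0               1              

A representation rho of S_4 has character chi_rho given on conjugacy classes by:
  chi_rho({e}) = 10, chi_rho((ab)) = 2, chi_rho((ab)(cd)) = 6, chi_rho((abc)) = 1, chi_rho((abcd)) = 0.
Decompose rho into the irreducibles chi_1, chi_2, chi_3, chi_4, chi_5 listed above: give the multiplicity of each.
Multiplicities: chi_1: 2, chi_2: 1, chi_3: 2, chi_4: 1, chi_5: 0.

Derivation: Use <chi_rho, chi> = (1/|G|) sum_C |C| * chi_rho(C) * conj(chi(C)) with |G| = 24 for each irreducible chi in the table:
  <chi_rho, chi_1> = (1/24)[1*(10)*conj(1) + 6*(2)*conj(1) + 3*(6)*conj(1) + 8*(1)*conj(1) + 6*(0)*conj(1)]
      = (1/24)[(10) + (12) + (18) + (8) + (0)] = 48/24 = 2
  <chi_rho, chi_2> = (1/24)[1*(10)*conj(1) + 6*(2)*conj(-1) + 3*(6)*conj(1) + 8*(1)*conj(1) + 6*(0)*conj(-1)]
      = (1/24)[(10) + (-12) + (18) + (8) + (0)] = 24/24 = 1
  <chi_rho, chi_3> = (1/24)[1*(10)*conj(2) + 6*(2)*conj(0) + 3*(6)*conj(2) + 8*(1)*conj(-1) + 6*(0)*conj(0)]
      = (1/24)[(20) + (0) + (36) + (-8) + (0)] = 48/24 = 2
  <chi_rho, chi_4> = (1/24)[1*(10)*conj(3) + 6*(2)*conj(1) + 3*(6)*conj(-1) + 8*(1)*conj(0) + 6*(0)*conj(-1)]
      = (1/24)[(30) + (12) + (-18) + (0) + (0)] = 24/24 = 1
  <chi_rho, chi_5> = (1/24)[1*(10)*conj(3) + 6*(2)*conj(-1) + 3*(6)*conj(-1) + 8*(1)*conj(0) + 6*(0)*conj(1)]
      = (1/24)[(30) + (-12) + (-18) + (0) + (0)] = 0/24 = 0
Dimension check: dim(rho) = sum (mult * dim) = 2*1 + 1*1 + 2*2 + 1*3 + 0*3 = 10 = chi_rho(e) = 10.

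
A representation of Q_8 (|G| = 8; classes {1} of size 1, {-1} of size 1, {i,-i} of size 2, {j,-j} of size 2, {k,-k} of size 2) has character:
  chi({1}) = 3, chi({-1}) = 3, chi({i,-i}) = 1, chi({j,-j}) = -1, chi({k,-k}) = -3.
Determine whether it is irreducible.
Not irreducible (reducible): <chi, chi> = 5 > 1.

<chi, chi> = (1/|G|) sum_C |C| * |chi(C)|^2 = (1/8)[1*|3|^2 + 1*|3|^2 + 2*|1|^2 + 2*|-1|^2 + 2*|-3|^2]
  = (1/8)[(9) + (9) + (2) + (2) + (18)] = 40/8 = 5.
A character is irreducible iff <chi, chi> = 1, so this representation is reducible.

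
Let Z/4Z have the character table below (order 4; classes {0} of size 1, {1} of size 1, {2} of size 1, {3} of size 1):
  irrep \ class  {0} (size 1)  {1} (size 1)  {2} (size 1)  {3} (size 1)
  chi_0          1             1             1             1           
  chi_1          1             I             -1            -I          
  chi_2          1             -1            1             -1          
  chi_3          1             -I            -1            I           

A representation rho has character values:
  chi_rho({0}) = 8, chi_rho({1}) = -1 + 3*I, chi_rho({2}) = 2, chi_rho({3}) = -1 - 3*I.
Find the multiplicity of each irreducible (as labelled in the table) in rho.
Multiplicities: chi_0: 2, chi_1: 3, chi_2: 3, chi_3: 0.

Derivation: Use <chi_rho, chi> = (1/|G|) sum_C |C| * chi_rho(C) * conj(chi(C)) with |G| = 4 for each irreducible chi in the table:
  <chi_rho, chi_0> = (1/4)[1*(8)*conj(1) + 1*(-1 + 3*I)*conj(1) + 1*(2)*conj(1) + 1*(-1 - 3*I)*conj(1)]
      = (1/4)[(8) + (-1 + 3*I) + (2) + (-1 - 3*I)] = 8/4 = 2
  <chi_rho, chi_1> = (1/4)[1*(8)*conj(1) + 1*(-1 + 3*I)*conj(I) + 1*(2)*conj(-1) + 1*(-1 - 3*I)*conj(-I)]
      = (1/4)[(8) + (3 + I) + (-2) + (3 - I)] = 12/4 = 3
  <chi_rho, chi_2> = (1/4)[1*(8)*conj(1) + 1*(-1 + 3*I)*conj(-1) + 1*(2)*conj(1) + 1*(-1 - 3*I)*conj(-1)]
      = (1/4)[(8) + (1 - 3*I) + (2) + (1 + 3*I)] = 12/4 = 3
  <chi_rho, chi_3> = (1/4)[1*(8)*conj(1) + 1*(-1 + 3*I)*conj(-I) + 1*(2)*conj(-1) + 1*(-1 - 3*I)*conj(I)]
      = (1/4)[(8) + (-3 - I) + (-2) + (-3 + I)] = 0/4 = 0
(Exp terms are combined using exp(i*s)*conj(exp(i*t)) = exp(i*(s-t)), and sums of them are collapsed using the identity that for every m > 1 the m distinct m-th roots of unity sum to 0, e.g. 1 + exp(2*I*pi/3) + exp(-2*I*pi/3) = 0.)
Dimension check: dim(rho) = sum (mult * dim) = 2*1 + 3*1 + 3*1 + 0*1 = 8 = chi_rho(e) = 8.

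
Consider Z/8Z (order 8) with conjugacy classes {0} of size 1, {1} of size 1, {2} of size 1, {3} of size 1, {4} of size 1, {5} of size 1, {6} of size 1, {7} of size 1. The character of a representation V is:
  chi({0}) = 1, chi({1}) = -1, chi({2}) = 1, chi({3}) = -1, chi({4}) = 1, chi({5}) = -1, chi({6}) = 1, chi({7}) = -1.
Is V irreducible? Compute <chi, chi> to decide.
Irreducible: <chi, chi> = 1.

Reasoning: <chi, chi> = (1/|G|) sum_C |C| * |chi(C)|^2 = (1/8)[1*|1|^2 + 1*|-1|^2 + 1*|1|^2 + 1*|-1|^2 + 1*|1|^2 + 1*|-1|^2 + 1*|1|^2 + 1*|-1|^2]
  = (1/8)[(1) + (1) + (1) + (1) + (1) + (1) + (1) + (1)] = 8/8 = 1.
(Exp terms are combined using exp(i*s)*conj(exp(i*t)) = exp(i*(s-t)), and sums of them are collapsed using the identity that for every m > 1 the m distinct m-th roots of unity sum to 0, e.g. 1 + exp(2*I*pi/3) + exp(-2*I*pi/3) = 0.)
A character is irreducible iff <chi, chi> = 1, so this representation is irreducible.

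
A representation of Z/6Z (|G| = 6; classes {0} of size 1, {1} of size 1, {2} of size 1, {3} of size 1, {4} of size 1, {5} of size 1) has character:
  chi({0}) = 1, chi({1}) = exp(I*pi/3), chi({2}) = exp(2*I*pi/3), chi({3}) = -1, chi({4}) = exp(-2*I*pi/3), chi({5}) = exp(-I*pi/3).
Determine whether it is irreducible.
Irreducible: <chi, chi> = 1.

Proof sketch: <chi, chi> = (1/|G|) sum_C |C| * |chi(C)|^2 = (1/6)[1*|1|^2 + 1*|exp(I*pi/3)|^2 + 1*|exp(2*I*pi/3)|^2 + 1*|-1|^2 + 1*|exp(-2*I*pi/3)|^2 + 1*|exp(-I*pi/3)|^2]
  = (1/6)[(1) + (1) + (1) + (1) + (1) + (1)] = 6/6 = 1.
(Exp terms are combined using exp(i*s)*conj(exp(i*t)) = exp(i*(s-t)), and sums of them are collapsed using the identity that for every m > 1 the m distinct m-th roots of unity sum to 0, e.g. 1 + exp(2*I*pi/3) + exp(-2*I*pi/3) = 0.)
A character is irreducible iff <chi, chi> = 1, so this representation is irreducible.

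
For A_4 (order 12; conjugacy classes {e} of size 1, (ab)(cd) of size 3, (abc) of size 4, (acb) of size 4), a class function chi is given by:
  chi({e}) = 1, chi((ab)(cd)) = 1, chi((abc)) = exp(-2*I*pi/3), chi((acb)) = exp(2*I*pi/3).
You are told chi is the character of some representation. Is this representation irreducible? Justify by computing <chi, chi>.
Irreducible: <chi, chi> = 1.

Working: <chi, chi> = (1/|G|) sum_C |C| * |chi(C)|^2 = (1/12)[1*|1|^2 + 3*|1|^2 + 4*|exp(-2*I*pi/3)|^2 + 4*|exp(2*I*pi/3)|^2]
  = (1/12)[(1) + (3) + (4) + (4)] = 12/12 = 1.
(Exp terms are combined using exp(i*s)*conj(exp(i*t)) = exp(i*(s-t)), and sums of them are collapsed using the identity that for every m > 1 the m distinct m-th roots of unity sum to 0, e.g. 1 + exp(2*I*pi/3) + exp(-2*I*pi/3) = 0.)
A character is irreducible iff <chi, chi> = 1, so this representation is irreducible.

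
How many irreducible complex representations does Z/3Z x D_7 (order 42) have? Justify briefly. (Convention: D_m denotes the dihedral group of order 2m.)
15

Working: The number of irreducible complex representations of a finite group equals its number of conjugacy classes. For a direct product, #classes(G x H) = #classes(G) * #classes(H). Z/3Z has 3 classes (abelian), D_7 has 5 classes, so 3 * 5 = 15, so Z/3Z x D_7 (order 42) has exactly 15 irreducible complex representations.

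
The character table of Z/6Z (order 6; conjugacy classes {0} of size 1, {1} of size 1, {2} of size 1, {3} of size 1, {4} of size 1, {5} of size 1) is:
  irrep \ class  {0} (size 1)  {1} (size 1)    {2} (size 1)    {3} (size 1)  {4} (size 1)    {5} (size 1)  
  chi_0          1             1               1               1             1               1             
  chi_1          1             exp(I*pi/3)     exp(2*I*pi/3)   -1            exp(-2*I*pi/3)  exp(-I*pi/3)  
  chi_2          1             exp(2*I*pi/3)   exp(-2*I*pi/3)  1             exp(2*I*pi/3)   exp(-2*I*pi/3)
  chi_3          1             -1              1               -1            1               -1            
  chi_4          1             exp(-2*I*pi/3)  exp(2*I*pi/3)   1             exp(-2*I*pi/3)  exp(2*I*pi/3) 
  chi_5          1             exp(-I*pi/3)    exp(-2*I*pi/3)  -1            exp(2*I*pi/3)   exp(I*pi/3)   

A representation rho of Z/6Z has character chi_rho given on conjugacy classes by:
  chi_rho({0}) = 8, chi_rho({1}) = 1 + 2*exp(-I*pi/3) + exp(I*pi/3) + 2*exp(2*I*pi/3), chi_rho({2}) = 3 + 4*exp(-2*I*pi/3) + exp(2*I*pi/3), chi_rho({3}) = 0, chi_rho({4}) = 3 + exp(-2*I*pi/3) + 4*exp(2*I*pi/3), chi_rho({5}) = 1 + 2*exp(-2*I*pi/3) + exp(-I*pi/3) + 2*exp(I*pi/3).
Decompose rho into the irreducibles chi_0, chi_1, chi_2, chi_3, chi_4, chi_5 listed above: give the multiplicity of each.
Multiplicities: chi_0: 2, chi_1: 1, chi_2: 2, chi_3: 1, chi_4: 0, chi_5: 2.

Derivation: Use <chi_rho, chi> = (1/|G|) sum_C |C| * chi_rho(C) * conj(chi(C)) with |G| = 6 for each irreducible chi in the table:
  <chi_rho, chi_0> = (1/6)[1*(8)*conj(1) + 1*(1 + 2*exp(-I*pi/3) + exp(I*pi/3) + 2*exp(2*I*pi/3))*conj(1) + 1*(3 + 4*exp(-2*I*pi/3) + exp(2*I*pi/3))*conj(1) + 1*(0)*conj(1) + 1*(3 + exp(-2*I*pi/3) + 4*exp(2*I*pi/3))*conj(1) + 1*(1 + 2*exp(-2*I*pi/3) + exp(-I*pi/3) + 2*exp(I*pi/3))*conj(1)]
      = (1/6)[(8) + (1 + 2*exp(-I*pi/3) + exp(I*pi/3) + 2*exp(2*I*pi/3)) + (3 + 4*exp(-2*I*pi/3) + exp(2*I*pi/3)) + (0) + (3 + exp(-2*I*pi/3) + 4*exp(2*I*pi/3)) + (1 + 2*exp(-2*I*pi/3) + exp(-I*pi/3) + 2*exp(I*pi/3))] = 12/6 = 2
  <chi_rho, chi_1> = (1/6)[1*(8)*conj(1) + 1*(1 + 2*exp(-I*pi/3) + exp(I*pi/3) + 2*exp(2*I*pi/3))*conj(exp(I*pi/3)) + 1*(3 + 4*exp(-2*I*pi/3) + exp(2*I*pi/3))*conj(exp(2*I*pi/3)) + 1*(0)*conj(-1) + 1*(3 + exp(-2*I*pi/3) + 4*exp(2*I*pi/3))*conj(exp(-2*I*pi/3)) + 1*(1 + 2*exp(-2*I*pi/3) + exp(-I*pi/3) + 2*exp(I*pi/3))*conj(exp(-I*pi/3))]
      = (1/6)[(8) + (1 + 2*exp(-2*I*pi/3) + exp(-I*pi/3) + 2*exp(I*pi/3)) + (1 + 3*exp(-2*I*pi/3) + 4*exp(2*I*pi/3)) + (0) + (1 + 4*exp(-2*I*pi/3) + 3*exp(2*I*pi/3)) + (1 + 2*exp(-I*pi/3) + exp(I*pi/3) + 2*exp(2*I*pi/3))] = 6/6 = 1
  <chi_rho, chi_2> = (1/6)[1*(8)*conj(1) + 1*(1 + 2*exp(-I*pi/3) + exp(I*pi/3) + 2*exp(2*I*pi/3))*conj(exp(2*I*pi/3)) + 1*(3 + 4*exp(-2*I*pi/3) + exp(2*I*pi/3))*conj(exp(-2*I*pi/3)) + 1*(0)*conj(1) + 1*(3 + exp(-2*I*pi/3) + 4*exp(2*I*pi/3))*conj(exp(2*I*pi/3)) + 1*(1 + 2*exp(-2*I*pi/3) + exp(-I*pi/3) + 2*exp(I*pi/3))*conj(exp(-2*I*pi/3))]
      = (1/6)[(8) + (exp(-2*I*pi/3) + exp(-I*pi/3)) + (4 + exp(-2*I*pi/3) + 3*exp(2*I*pi/3)) + (0) + (4 + 3*exp(-2*I*pi/3) + exp(2*I*pi/3)) + (exp(2*I*pi/3) + exp(I*pi/3))] = 12/6 = 2
  <chi_rho, chi_3> = (1/6)[1*(8)*conj(1) + 1*(1 + 2*exp(-I*pi/3) + exp(I*pi/3) + 2*exp(2*I*pi/3))*conj(-1) + 1*(3 + 4*exp(-2*I*pi/3) + exp(2*I*pi/3))*conj(1) + 1*(0)*conj(-1) + 1*(3 + exp(-2*I*pi/3) + 4*exp(2*I*pi/3))*conj(1) + 1*(1 + 2*exp(-2*I*pi/3) + exp(-I*pi/3) + 2*exp(I*pi/3))*conj(-1)]
      = (1/6)[(8) + (-1 - 2*exp(2*I*pi/3) - exp(I*pi/3) - 2*exp(-I*pi/3)) + (3 + 4*exp(-2*I*pi/3) + exp(2*I*pi/3)) + (0) + (3 + exp(-2*I*pi/3) + 4*exp(2*I*pi/3)) + (-1 - 2*exp(I*pi/3) - exp(-I*pi/3) - 2*exp(-2*I*pi/3))] = 6/6 = 1
  <chi_rho, chi_4> = (1/6)[1*(8)*conj(1) + 1*(1 + 2*exp(-I*pi/3) + exp(I*pi/3) + 2*exp(2*I*pi/3))*conj(exp(-2*I*pi/3)) + 1*(3 + 4*exp(-2*I*pi/3) + exp(2*I*pi/3))*conj(exp(2*I*pi/3)) + 1*(0)*conj(1) + 1*(3 + exp(-2*I*pi/3) + 4*exp(2*I*pi/3))*conj(exp(-2*I*pi/3)) + 1*(1 + 2*exp(-2*I*pi/3) + exp(-I*pi/3) + 2*exp(I*pi/3))*conj(exp(2*I*pi/3))]
      = (1/6)[(8) + (-1 + 2*exp(-2*I*pi/3) + exp(2*I*pi/3) + 2*exp(I*pi/3)) + (1 + 3*exp(-2*I*pi/3) + 4*exp(2*I*pi/3)) + (0) + (1 + 4*exp(-2*I*pi/3) + 3*exp(2*I*pi/3)) + (-1 + 2*exp(-I*pi/3) + exp(-2*I*pi/3) + 2*exp(2*I*pi/3))] = 0/6 = 0
  <chi_rho, chi_5> = (1/6)[1*(8)*conj(1) + 1*(1 + 2*exp(-I*pi/3) + exp(I*pi/3) + 2*exp(2*I*pi/3))*conj(exp(-I*pi/3)) + 1*(3 + 4*exp(-2*I*pi/3) + exp(2*I*pi/3))*conj(exp(-2*I*pi/3)) + 1*(0)*conj(-1) + 1*(3 + exp(-2*I*pi/3) + 4*exp(2*I*pi/3))*conj(exp(2*I*pi/3)) + 1*(1 + 2*exp(-2*I*pi/3) + exp(-I*pi/3) + 2*exp(I*pi/3))*conj(exp(I*pi/3))]
      = (1/6)[(8) + (exp(2*I*pi/3) + exp(I*pi/3)) + (4 + exp(-2*I*pi/3) + 3*exp(2*I*pi/3)) + (0) + (4 + 3*exp(-2*I*pi/3) + exp(2*I*pi/3)) + (exp(-2*I*pi/3) + exp(-I*pi/3))] = 12/6 = 2
(Exp terms are combined using exp(i*s)*conj(exp(i*t)) = exp(i*(s-t)), and sums of them are collapsed using the identity that for every m > 1 the m distinct m-th roots of unity sum to 0, e.g. 1 + exp(2*I*pi/3) + exp(-2*I*pi/3) = 0.)
Dimension check: dim(rho) = sum (mult * dim) = 2*1 + 1*1 + 2*1 + 1*1 + 0*1 + 2*1 = 8 = chi_rho(e) = 8.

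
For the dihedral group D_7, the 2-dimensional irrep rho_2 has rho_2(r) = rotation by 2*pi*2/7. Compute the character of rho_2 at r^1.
chi_{rho_2}(r^1) = 2*cos(2*pi*2*1/7) = -2*cos(3*pi/7)

Derivation: rho_2(r^1) is rotation by angle 2*pi*2*1/7, whose trace is 2*cos(2*pi*2*1/7) = -2*cos(3*pi/7).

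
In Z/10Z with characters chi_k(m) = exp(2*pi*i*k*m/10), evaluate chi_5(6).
chi_5(6) = zeta_10^30 = 1

Reasoning: chi_5(6) = zeta_10^(5*6) = zeta_10^30. Since zeta_10^10 = 1, this equals zeta_10^0 = exp(2*pi*i*0/10) = 1.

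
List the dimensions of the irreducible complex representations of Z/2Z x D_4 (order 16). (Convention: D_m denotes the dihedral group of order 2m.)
Dimensions: 1, 1, 1, 1, 1, 1, 1, 1, 2, 2

Justification: There are 10 irreducibles (= number of conjugacy classes). Their dimensions d_i satisfy sum d_i^2 = |G| = 16: 1 + 1 + 1 + 1 + 1 + 1 + 1 + 1 + 4 + 4 = 16. (For the product with Z/2Z: each of the 2 1-dim characters of Z/2Z tensors with each irrep of D_4, giving 2 copies of each D_4-dimension.)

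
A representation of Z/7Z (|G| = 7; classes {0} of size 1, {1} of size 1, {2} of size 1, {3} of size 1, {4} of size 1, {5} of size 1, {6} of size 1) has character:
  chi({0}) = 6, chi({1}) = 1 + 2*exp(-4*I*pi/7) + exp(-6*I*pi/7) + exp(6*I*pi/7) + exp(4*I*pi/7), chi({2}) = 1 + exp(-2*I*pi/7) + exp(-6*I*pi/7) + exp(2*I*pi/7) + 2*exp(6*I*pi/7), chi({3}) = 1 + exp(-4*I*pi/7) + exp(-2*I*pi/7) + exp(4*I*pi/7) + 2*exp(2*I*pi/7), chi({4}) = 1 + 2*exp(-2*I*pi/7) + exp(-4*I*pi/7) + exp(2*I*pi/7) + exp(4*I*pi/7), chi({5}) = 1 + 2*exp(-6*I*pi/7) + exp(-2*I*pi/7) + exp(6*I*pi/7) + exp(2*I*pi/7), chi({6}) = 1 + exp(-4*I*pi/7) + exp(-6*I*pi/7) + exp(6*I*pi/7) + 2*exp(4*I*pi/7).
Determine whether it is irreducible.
Not irreducible (reducible): <chi, chi> = 8 > 1.

Why: <chi, chi> = (1/|G|) sum_C |C| * |chi(C)|^2 = (1/7)[1*|6|^2 + 1*|1 + 2*exp(-4*I*pi/7) + exp(-6*I*pi/7) + exp(6*I*pi/7) + exp(4*I*pi/7)|^2 + 1*|1 + exp(-2*I*pi/7) + exp(-6*I*pi/7) + exp(2*I*pi/7) + 2*exp(6*I*pi/7)|^2 + 1*|1 + exp(-4*I*pi/7) + exp(-2*I*pi/7) + exp(4*I*pi/7) + 2*exp(2*I*pi/7)|^2 + 1*|1 + 2*exp(-2*I*pi/7) + exp(-4*I*pi/7) + exp(2*I*pi/7) + exp(4*I*pi/7)|^2 + 1*|1 + 2*exp(-6*I*pi/7) + exp(-2*I*pi/7) + exp(6*I*pi/7) + exp(2*I*pi/7)|^2 + 1*|1 + exp(-4*I*pi/7) + exp(-6*I*pi/7) + exp(6*I*pi/7) + 2*exp(4*I*pi/7)|^2]
  = (1/7)[(36) + (8 + 6*exp(-4*I*pi/7) + 4*exp(-2*I*pi/7) + 4*exp(-6*I*pi/7) + 4*exp(6*I*pi/7) + 4*exp(2*I*pi/7) + 6*exp(4*I*pi/7)) + (8 + 4*exp(-4*I*pi/7) + 4*exp(-2*I*pi/7) + 6*exp(-6*I*pi/7) + 6*exp(6*I*pi/7) + 4*exp(2*I*pi/7) + 4*exp(4*I*pi/7)) + (8 + 6*exp(-2*I*pi/7) + 4*exp(-4*I*pi/7) + 4*exp(-6*I*pi/7) + 4*exp(6*I*pi/7) + 4*exp(4*I*pi/7) + 6*exp(2*I*pi/7)) + (8 + 6*exp(-2*I*pi/7) + 4*exp(-4*I*pi/7) + 4*exp(-6*I*pi/7) + 4*exp(6*I*pi/7) + 4*exp(4*I*pi/7) + 6*exp(2*I*pi/7)) + (8 + 4*exp(-4*I*pi/7) + 4*exp(-2*I*pi/7) + 6*exp(-6*I*pi/7) + 6*exp(6*I*pi/7) + 4*exp(2*I*pi/7) + 4*exp(4*I*pi/7)) + (8 + 6*exp(-4*I*pi/7) + 4*exp(-2*I*pi/7) + 4*exp(-6*I*pi/7) + 4*exp(6*I*pi/7) + 4*exp(2*I*pi/7) + 6*exp(4*I*pi/7))] = 56/7 = 8.
(Exp terms are combined using exp(i*s)*conj(exp(i*t)) = exp(i*(s-t)), and sums of them are collapsed using the identity that for every m > 1 the m distinct m-th roots of unity sum to 0, e.g. 1 + exp(2*I*pi/3) + exp(-2*I*pi/3) = 0.)
A character is irreducible iff <chi, chi> = 1, so this representation is reducible.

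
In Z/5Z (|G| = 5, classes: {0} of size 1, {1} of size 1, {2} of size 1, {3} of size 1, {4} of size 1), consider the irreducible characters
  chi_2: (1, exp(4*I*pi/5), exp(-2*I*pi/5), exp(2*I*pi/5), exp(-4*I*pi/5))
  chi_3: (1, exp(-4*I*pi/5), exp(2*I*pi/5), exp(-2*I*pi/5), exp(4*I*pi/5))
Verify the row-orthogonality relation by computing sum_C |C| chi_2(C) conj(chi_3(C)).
Sum = 0; so <chi_2, chi_3> = 0 (distinct irreducibles are orthogonal).

Explanation: Compute term by term over conjugacy classes (|C| * chi_2(C) * conj(chi_3(C))):
  1*(1)*conj(1) + 1*(exp(4*I*pi/5))*conj(exp(-4*I*pi/5)) + 1*(exp(-2*I*pi/5))*conj(exp(2*I*pi/5)) + 1*(exp(2*I*pi/5))*conj(exp(-2*I*pi/5)) + 1*(exp(-4*I*pi/5))*conj(exp(4*I*pi/5))
  = (1) + (exp(-2*I*pi/5)) + (exp(-4*I*pi/5)) + (exp(4*I*pi/5)) + (exp(2*I*pi/5))
  = 0.
(Exp terms are combined using exp(i*s)*conj(exp(i*t)) = exp(i*(s-t)), and sums of them are collapsed using the identity that for every m > 1 the m distinct m-th roots of unity sum to 0, e.g. 1 + exp(2*I*pi/3) + exp(-2*I*pi/3) = 0.)
Dividing by |G| = 5 gives 0/5 = 0, matching the row-orthogonality relation <chi_2, chi_3> = [chi_2 = chi_3].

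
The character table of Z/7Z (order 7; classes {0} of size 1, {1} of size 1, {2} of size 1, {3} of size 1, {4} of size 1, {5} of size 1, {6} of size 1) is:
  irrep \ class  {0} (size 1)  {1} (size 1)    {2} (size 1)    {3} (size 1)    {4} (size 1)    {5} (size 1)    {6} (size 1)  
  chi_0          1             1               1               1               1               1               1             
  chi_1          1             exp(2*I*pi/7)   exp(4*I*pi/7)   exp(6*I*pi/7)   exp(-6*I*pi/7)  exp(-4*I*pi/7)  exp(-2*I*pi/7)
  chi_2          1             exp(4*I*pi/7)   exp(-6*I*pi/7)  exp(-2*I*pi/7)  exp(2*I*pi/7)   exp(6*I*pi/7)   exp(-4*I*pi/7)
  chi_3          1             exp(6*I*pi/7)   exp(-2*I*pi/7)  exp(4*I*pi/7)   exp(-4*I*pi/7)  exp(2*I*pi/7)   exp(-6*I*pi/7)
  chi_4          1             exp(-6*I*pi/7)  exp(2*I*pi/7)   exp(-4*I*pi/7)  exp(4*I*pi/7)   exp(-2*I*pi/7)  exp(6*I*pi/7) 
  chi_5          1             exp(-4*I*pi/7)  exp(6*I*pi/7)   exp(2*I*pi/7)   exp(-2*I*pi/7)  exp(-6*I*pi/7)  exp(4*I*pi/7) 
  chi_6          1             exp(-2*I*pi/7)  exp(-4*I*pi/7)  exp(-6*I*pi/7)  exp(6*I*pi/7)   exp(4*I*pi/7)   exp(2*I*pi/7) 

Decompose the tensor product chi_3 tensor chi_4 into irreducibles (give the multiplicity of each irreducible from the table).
chi_3 tensor chi_4 = chi_0 (all other irreducibles have multiplicity 0).

Explanation: The character of a tensor product is the pointwise product (chi_3 * chi_4)(C) = chi_3(C) * chi_4(C):
  {0}: (1)*(1), {1}: (exp(6*I*pi/7))*(exp(-6*I*pi/7)), {2}: (exp(-2*I*pi/7))*(exp(2*I*pi/7)), {3}: (exp(4*I*pi/7))*(exp(-4*I*pi/7)), {4}: (exp(-4*I*pi/7))*(exp(4*I*pi/7)), {5}: (exp(2*I*pi/7))*(exp(-2*I*pi/7)), {6}: (exp(-6*I*pi/7))*(exp(6*I*pi/7))
so (chi_3 * chi_4) takes values
  {0} -> 1, {1} -> 1, {2} -> 1, {3} -> 1, {4} -> 1, {5} -> 1, {6} -> 1.
Now take the inner product of this character with each irreducible chi from the table, <chi_3*chi_4, chi> = (1/7) sum_C |C| (chi_3*chi_4)(C) conj(chi(C)):
  <chi_3*chi_4, chi_0> = (1/7)[1*(1)*conj(1) + 1*(1)*conj(1) + 1*(1)*conj(1) + 1*(1)*conj(1) + 1*(1)*conj(1) + 1*(1)*conj(1) + 1*(1)*conj(1)]
      = (1/7)[(1) + (1) + (1) + (1) + (1) + (1) + (1)] = 7/7 = 1
  <chi_3*chi_4, chi_1> = (1/7)[1*(1)*conj(1) + 1*(1)*conj(exp(2*I*pi/7)) + 1*(1)*conj(exp(4*I*pi/7)) + 1*(1)*conj(exp(6*I*pi/7)) + 1*(1)*conj(exp(-6*I*pi/7)) + 1*(1)*conj(exp(-4*I*pi/7)) + 1*(1)*conj(exp(-2*I*pi/7))]
      = (1/7)[(1) + (exp(-2*I*pi/7)) + (exp(-4*I*pi/7)) + (exp(-6*I*pi/7)) + (exp(6*I*pi/7)) + (exp(4*I*pi/7)) + (exp(2*I*pi/7))] = 0/7 = 0
  <chi_3*chi_4, chi_2> = (1/7)[1*(1)*conj(1) + 1*(1)*conj(exp(4*I*pi/7)) + 1*(1)*conj(exp(-6*I*pi/7)) + 1*(1)*conj(exp(-2*I*pi/7)) + 1*(1)*conj(exp(2*I*pi/7)) + 1*(1)*conj(exp(6*I*pi/7)) + 1*(1)*conj(exp(-4*I*pi/7))]
      = (1/7)[(1) + (exp(-4*I*pi/7)) + (exp(6*I*pi/7)) + (exp(2*I*pi/7)) + (exp(-2*I*pi/7)) + (exp(-6*I*pi/7)) + (exp(4*I*pi/7))] = 0/7 = 0
  <chi_3*chi_4, chi_3> = (1/7)[1*(1)*conj(1) + 1*(1)*conj(exp(6*I*pi/7)) + 1*(1)*conj(exp(-2*I*pi/7)) + 1*(1)*conj(exp(4*I*pi/7)) + 1*(1)*conj(exp(-4*I*pi/7)) + 1*(1)*conj(exp(2*I*pi/7)) + 1*(1)*conj(exp(-6*I*pi/7))]
      = (1/7)[(1) + (exp(-6*I*pi/7)) + (exp(2*I*pi/7)) + (exp(-4*I*pi/7)) + (exp(4*I*pi/7)) + (exp(-2*I*pi/7)) + (exp(6*I*pi/7))] = 0/7 = 0
  <chi_3*chi_4, chi_4> = (1/7)[1*(1)*conj(1) + 1*(1)*conj(exp(-6*I*pi/7)) + 1*(1)*conj(exp(2*I*pi/7)) + 1*(1)*conj(exp(-4*I*pi/7)) + 1*(1)*conj(exp(4*I*pi/7)) + 1*(1)*conj(exp(-2*I*pi/7)) + 1*(1)*conj(exp(6*I*pi/7))]
      = (1/7)[(1) + (exp(6*I*pi/7)) + (exp(-2*I*pi/7)) + (exp(4*I*pi/7)) + (exp(-4*I*pi/7)) + (exp(2*I*pi/7)) + (exp(-6*I*pi/7))] = 0/7 = 0
  <chi_3*chi_4, chi_5> = (1/7)[1*(1)*conj(1) + 1*(1)*conj(exp(-4*I*pi/7)) + 1*(1)*conj(exp(6*I*pi/7)) + 1*(1)*conj(exp(2*I*pi/7)) + 1*(1)*conj(exp(-2*I*pi/7)) + 1*(1)*conj(exp(-6*I*pi/7)) + 1*(1)*conj(exp(4*I*pi/7))]
      = (1/7)[(1) + (exp(4*I*pi/7)) + (exp(-6*I*pi/7)) + (exp(-2*I*pi/7)) + (exp(2*I*pi/7)) + (exp(6*I*pi/7)) + (exp(-4*I*pi/7))] = 0/7 = 0
  <chi_3*chi_4, chi_6> = (1/7)[1*(1)*conj(1) + 1*(1)*conj(exp(-2*I*pi/7)) + 1*(1)*conj(exp(-4*I*pi/7)) + 1*(1)*conj(exp(-6*I*pi/7)) + 1*(1)*conj(exp(6*I*pi/7)) + 1*(1)*conj(exp(4*I*pi/7)) + 1*(1)*conj(exp(2*I*pi/7))]
      = (1/7)[(1) + (exp(2*I*pi/7)) + (exp(4*I*pi/7)) + (exp(6*I*pi/7)) + (exp(-6*I*pi/7)) + (exp(-4*I*pi/7)) + (exp(-2*I*pi/7))] = 0/7 = 0
(Exp terms are combined using exp(i*s)*conj(exp(i*t)) = exp(i*(s-t)), and sums of them are collapsed using the identity that for every m > 1 the m distinct m-th roots of unity sum to 0, e.g. 1 + exp(2*I*pi/3) + exp(-2*I*pi/3) = 0.)
Hence the multiplicities are chi_0: 1. Dimension check: dim(chi_3)*dim(chi_4) = 1*1 = 1 and sum (mult * dim) = 1*1 = 1.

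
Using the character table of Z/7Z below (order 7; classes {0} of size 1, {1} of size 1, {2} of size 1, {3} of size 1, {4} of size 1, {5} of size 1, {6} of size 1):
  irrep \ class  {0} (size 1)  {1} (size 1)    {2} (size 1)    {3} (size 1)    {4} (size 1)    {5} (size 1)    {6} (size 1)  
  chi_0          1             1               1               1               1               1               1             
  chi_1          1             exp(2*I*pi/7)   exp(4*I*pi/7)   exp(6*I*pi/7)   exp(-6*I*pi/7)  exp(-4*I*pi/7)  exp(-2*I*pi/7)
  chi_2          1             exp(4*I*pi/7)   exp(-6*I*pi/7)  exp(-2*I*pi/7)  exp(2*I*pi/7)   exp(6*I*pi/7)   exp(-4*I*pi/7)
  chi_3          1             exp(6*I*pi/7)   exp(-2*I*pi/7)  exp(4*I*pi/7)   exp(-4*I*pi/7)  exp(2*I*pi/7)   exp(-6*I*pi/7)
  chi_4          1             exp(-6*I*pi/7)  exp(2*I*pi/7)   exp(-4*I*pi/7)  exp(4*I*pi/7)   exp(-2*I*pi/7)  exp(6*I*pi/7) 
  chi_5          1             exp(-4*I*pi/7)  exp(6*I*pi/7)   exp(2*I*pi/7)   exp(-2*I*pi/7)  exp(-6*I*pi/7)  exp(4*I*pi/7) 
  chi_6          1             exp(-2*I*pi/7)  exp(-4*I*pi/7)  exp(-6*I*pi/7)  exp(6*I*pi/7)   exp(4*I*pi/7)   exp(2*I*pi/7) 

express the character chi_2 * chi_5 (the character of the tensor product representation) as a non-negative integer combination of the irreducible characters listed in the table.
chi_2 tensor chi_5 = chi_0 (all other irreducibles have multiplicity 0).

Explanation: The character of a tensor product is the pointwise product (chi_2 * chi_5)(C) = chi_2(C) * chi_5(C):
  {0}: (1)*(1), {1}: (exp(4*I*pi/7))*(exp(-4*I*pi/7)), {2}: (exp(-6*I*pi/7))*(exp(6*I*pi/7)), {3}: (exp(-2*I*pi/7))*(exp(2*I*pi/7)), {4}: (exp(2*I*pi/7))*(exp(-2*I*pi/7)), {5}: (exp(6*I*pi/7))*(exp(-6*I*pi/7)), {6}: (exp(-4*I*pi/7))*(exp(4*I*pi/7))
so (chi_2 * chi_5) takes values
  {0} -> 1, {1} -> 1, {2} -> 1, {3} -> 1, {4} -> 1, {5} -> 1, {6} -> 1.
Now take the inner product of this character with each irreducible chi from the table, <chi_2*chi_5, chi> = (1/7) sum_C |C| (chi_2*chi_5)(C) conj(chi(C)):
  <chi_2*chi_5, chi_0> = (1/7)[1*(1)*conj(1) + 1*(1)*conj(1) + 1*(1)*conj(1) + 1*(1)*conj(1) + 1*(1)*conj(1) + 1*(1)*conj(1) + 1*(1)*conj(1)]
      = (1/7)[(1) + (1) + (1) + (1) + (1) + (1) + (1)] = 7/7 = 1
  <chi_2*chi_5, chi_1> = (1/7)[1*(1)*conj(1) + 1*(1)*conj(exp(2*I*pi/7)) + 1*(1)*conj(exp(4*I*pi/7)) + 1*(1)*conj(exp(6*I*pi/7)) + 1*(1)*conj(exp(-6*I*pi/7)) + 1*(1)*conj(exp(-4*I*pi/7)) + 1*(1)*conj(exp(-2*I*pi/7))]
      = (1/7)[(1) + (exp(-2*I*pi/7)) + (exp(-4*I*pi/7)) + (exp(-6*I*pi/7)) + (exp(6*I*pi/7)) + (exp(4*I*pi/7)) + (exp(2*I*pi/7))] = 0/7 = 0
  <chi_2*chi_5, chi_2> = (1/7)[1*(1)*conj(1) + 1*(1)*conj(exp(4*I*pi/7)) + 1*(1)*conj(exp(-6*I*pi/7)) + 1*(1)*conj(exp(-2*I*pi/7)) + 1*(1)*conj(exp(2*I*pi/7)) + 1*(1)*conj(exp(6*I*pi/7)) + 1*(1)*conj(exp(-4*I*pi/7))]
      = (1/7)[(1) + (exp(-4*I*pi/7)) + (exp(6*I*pi/7)) + (exp(2*I*pi/7)) + (exp(-2*I*pi/7)) + (exp(-6*I*pi/7)) + (exp(4*I*pi/7))] = 0/7 = 0
  <chi_2*chi_5, chi_3> = (1/7)[1*(1)*conj(1) + 1*(1)*conj(exp(6*I*pi/7)) + 1*(1)*conj(exp(-2*I*pi/7)) + 1*(1)*conj(exp(4*I*pi/7)) + 1*(1)*conj(exp(-4*I*pi/7)) + 1*(1)*conj(exp(2*I*pi/7)) + 1*(1)*conj(exp(-6*I*pi/7))]
      = (1/7)[(1) + (exp(-6*I*pi/7)) + (exp(2*I*pi/7)) + (exp(-4*I*pi/7)) + (exp(4*I*pi/7)) + (exp(-2*I*pi/7)) + (exp(6*I*pi/7))] = 0/7 = 0
  <chi_2*chi_5, chi_4> = (1/7)[1*(1)*conj(1) + 1*(1)*conj(exp(-6*I*pi/7)) + 1*(1)*conj(exp(2*I*pi/7)) + 1*(1)*conj(exp(-4*I*pi/7)) + 1*(1)*conj(exp(4*I*pi/7)) + 1*(1)*conj(exp(-2*I*pi/7)) + 1*(1)*conj(exp(6*I*pi/7))]
      = (1/7)[(1) + (exp(6*I*pi/7)) + (exp(-2*I*pi/7)) + (exp(4*I*pi/7)) + (exp(-4*I*pi/7)) + (exp(2*I*pi/7)) + (exp(-6*I*pi/7))] = 0/7 = 0
  <chi_2*chi_5, chi_5> = (1/7)[1*(1)*conj(1) + 1*(1)*conj(exp(-4*I*pi/7)) + 1*(1)*conj(exp(6*I*pi/7)) + 1*(1)*conj(exp(2*I*pi/7)) + 1*(1)*conj(exp(-2*I*pi/7)) + 1*(1)*conj(exp(-6*I*pi/7)) + 1*(1)*conj(exp(4*I*pi/7))]
      = (1/7)[(1) + (exp(4*I*pi/7)) + (exp(-6*I*pi/7)) + (exp(-2*I*pi/7)) + (exp(2*I*pi/7)) + (exp(6*I*pi/7)) + (exp(-4*I*pi/7))] = 0/7 = 0
  <chi_2*chi_5, chi_6> = (1/7)[1*(1)*conj(1) + 1*(1)*conj(exp(-2*I*pi/7)) + 1*(1)*conj(exp(-4*I*pi/7)) + 1*(1)*conj(exp(-6*I*pi/7)) + 1*(1)*conj(exp(6*I*pi/7)) + 1*(1)*conj(exp(4*I*pi/7)) + 1*(1)*conj(exp(2*I*pi/7))]
      = (1/7)[(1) + (exp(2*I*pi/7)) + (exp(4*I*pi/7)) + (exp(6*I*pi/7)) + (exp(-6*I*pi/7)) + (exp(-4*I*pi/7)) + (exp(-2*I*pi/7))] = 0/7 = 0
(Exp terms are combined using exp(i*s)*conj(exp(i*t)) = exp(i*(s-t)), and sums of them are collapsed using the identity that for every m > 1 the m distinct m-th roots of unity sum to 0, e.g. 1 + exp(2*I*pi/3) + exp(-2*I*pi/3) = 0.)
Hence the multiplicities are chi_0: 1. Dimension check: dim(chi_2)*dim(chi_5) = 1*1 = 1 and sum (mult * dim) = 1*1 = 1.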